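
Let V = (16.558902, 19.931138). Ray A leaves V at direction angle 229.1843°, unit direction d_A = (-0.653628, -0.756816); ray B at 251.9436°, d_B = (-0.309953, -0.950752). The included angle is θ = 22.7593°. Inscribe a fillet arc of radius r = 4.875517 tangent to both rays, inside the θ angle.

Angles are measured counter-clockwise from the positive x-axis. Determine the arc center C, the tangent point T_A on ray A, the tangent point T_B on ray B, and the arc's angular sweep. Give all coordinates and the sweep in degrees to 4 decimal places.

center=(4.4151,-1.5890) T_A=(0.7252,1.5978) T_B=(9.0505,-3.1001) sweep=157.2407

bisector direction at 240.5640° = (-0.491452,-0.870905)
center distance |VC| = r/sin(θ/2) = 4.875517/sin(11.3796°) = 24.710039
C = V + |VC|·bis = (4.4151,-1.5890)
T_A = V + ((C−V)·d_A)·d_A = V + 24.2243·d_A = (0.7252,1.5978)
T_B = V + ((C−V)·d_B)·d_B = V + 24.2243·d_B = (9.0505,-3.1001)
sweep = 180° − θ = 157.2407°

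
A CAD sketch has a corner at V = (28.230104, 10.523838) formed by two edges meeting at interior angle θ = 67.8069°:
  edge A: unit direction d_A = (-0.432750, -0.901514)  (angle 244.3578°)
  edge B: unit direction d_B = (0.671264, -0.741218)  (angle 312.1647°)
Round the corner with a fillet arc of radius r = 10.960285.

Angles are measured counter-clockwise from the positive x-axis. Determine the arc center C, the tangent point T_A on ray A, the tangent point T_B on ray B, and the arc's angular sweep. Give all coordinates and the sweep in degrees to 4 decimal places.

bisector direction at 278.2613° = (0.143687,-0.989623)
center distance |VC| = r/sin(θ/2) = 10.960285/sin(33.9034°) = 19.649304
C = V + |VC|·bis = (31.0535,-8.9216)
T_A = V + ((C−V)·d_A)·d_A = V + 16.3085·d_A = (21.1726,-4.1785)
T_B = V + ((C−V)·d_B)·d_B = V + 16.3085·d_B = (39.1774,-1.5643)
sweep = 180° − θ = 112.1931°

center=(31.0535,-8.9216) T_A=(21.1726,-4.1785) T_B=(39.1774,-1.5643) sweep=112.1931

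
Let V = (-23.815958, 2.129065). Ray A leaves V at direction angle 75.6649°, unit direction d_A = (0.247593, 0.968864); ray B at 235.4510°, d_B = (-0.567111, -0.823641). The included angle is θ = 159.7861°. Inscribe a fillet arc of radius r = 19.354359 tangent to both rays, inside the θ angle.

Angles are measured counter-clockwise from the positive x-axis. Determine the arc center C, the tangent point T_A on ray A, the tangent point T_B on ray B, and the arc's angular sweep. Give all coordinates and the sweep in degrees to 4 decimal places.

bisector direction at 155.5580° = (-0.910380,0.413773)
center distance |VC| = r/sin(θ/2) = 19.354359/sin(79.8931°) = 19.659436
C = V + |VC|·bis = (-41.7135,10.2636)
T_A = V + ((C−V)·d_A)·d_A = V + 3.4500·d_A = (-22.9618,5.4716)
T_B = V + ((C−V)·d_B)·d_B = V + 3.4500·d_B = (-25.7725,-0.7125)
sweep = 180° − θ = 20.2139°

center=(-41.7135,10.2636) T_A=(-22.9618,5.4716) T_B=(-25.7725,-0.7125) sweep=20.2139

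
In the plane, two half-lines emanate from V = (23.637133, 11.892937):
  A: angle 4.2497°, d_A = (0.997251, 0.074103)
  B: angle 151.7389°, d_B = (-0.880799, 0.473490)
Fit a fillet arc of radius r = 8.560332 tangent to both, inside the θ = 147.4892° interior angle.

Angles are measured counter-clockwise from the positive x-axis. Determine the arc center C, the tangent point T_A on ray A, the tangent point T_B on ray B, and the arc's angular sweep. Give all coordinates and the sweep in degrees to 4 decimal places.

center=(25.4919,20.6147) T_A=(26.1263,12.0779) T_B=(21.4387,13.0748) sweep=32.5108

bisector direction at 77.9943° = (0.208009,0.978127)
center distance |VC| = r/sin(θ/2) = 8.560332/sin(73.7446°) = 8.916794
C = V + |VC|·bis = (25.4919,20.6147)
T_A = V + ((C−V)·d_A)·d_A = V + 2.4960·d_A = (26.1263,12.0779)
T_B = V + ((C−V)·d_B)·d_B = V + 2.4960·d_B = (21.4387,13.0748)
sweep = 180° − θ = 32.5108°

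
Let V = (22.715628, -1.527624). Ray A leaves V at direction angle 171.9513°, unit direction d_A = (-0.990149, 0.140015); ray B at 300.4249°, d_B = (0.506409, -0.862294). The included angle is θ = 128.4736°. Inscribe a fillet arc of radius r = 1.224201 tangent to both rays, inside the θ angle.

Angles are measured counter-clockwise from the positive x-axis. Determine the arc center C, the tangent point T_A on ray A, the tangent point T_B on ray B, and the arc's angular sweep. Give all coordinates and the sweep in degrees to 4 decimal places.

center=(21.9592,-2.6570) T_A=(22.1306,-1.4449) T_B=(23.0148,-2.0371) sweep=51.5264

bisector direction at 236.1881° = (-0.556468,-0.830869)
center distance |VC| = r/sin(θ/2) = 1.224201/sin(64.2368°) = 1.359320
C = V + |VC|·bis = (21.9592,-2.6570)
T_A = V + ((C−V)·d_A)·d_A = V + 0.5908·d_A = (22.1306,-1.4449)
T_B = V + ((C−V)·d_B)·d_B = V + 0.5908·d_B = (23.0148,-2.0371)
sweep = 180° − θ = 51.5264°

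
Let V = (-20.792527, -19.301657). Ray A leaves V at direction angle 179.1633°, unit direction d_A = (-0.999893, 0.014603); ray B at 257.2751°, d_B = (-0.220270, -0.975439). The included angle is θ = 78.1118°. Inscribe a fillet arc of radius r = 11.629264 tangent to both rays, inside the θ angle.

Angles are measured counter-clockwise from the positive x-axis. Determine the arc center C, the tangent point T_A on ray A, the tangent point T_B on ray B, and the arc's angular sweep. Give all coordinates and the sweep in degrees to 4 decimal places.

center=(-35.2931,-30.7204) T_A=(-35.1233,-19.0924) T_B=(-23.9495,-33.2820) sweep=101.8882

bisector direction at 218.2192° = (-0.785650,-0.618672)
center distance |VC| = r/sin(θ/2) = 11.629264/sin(39.0559°) = 18.456855
C = V + |VC|·bis = (-35.2931,-30.7204)
T_A = V + ((C−V)·d_A)·d_A = V + 14.3323·d_A = (-35.1233,-19.0924)
T_B = V + ((C−V)·d_B)·d_B = V + 14.3323·d_B = (-23.9495,-33.2820)
sweep = 180° − θ = 101.8882°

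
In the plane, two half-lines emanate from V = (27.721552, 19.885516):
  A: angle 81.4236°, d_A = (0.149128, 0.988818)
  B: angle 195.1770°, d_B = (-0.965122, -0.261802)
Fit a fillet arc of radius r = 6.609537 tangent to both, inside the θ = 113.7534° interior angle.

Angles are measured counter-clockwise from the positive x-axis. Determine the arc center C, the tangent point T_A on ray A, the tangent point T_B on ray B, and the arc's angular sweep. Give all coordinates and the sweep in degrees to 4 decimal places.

center=(21.8290,25.1355) T_A=(28.3647,24.1498) T_B=(23.5594,18.7565) sweep=66.2466

bisector direction at 138.3003° = (-0.746642,0.665226)
center distance |VC| = r/sin(θ/2) = 6.609537/sin(56.8767°) = 7.892017
C = V + |VC|·bis = (21.8290,25.1355)
T_A = V + ((C−V)·d_A)·d_A = V + 4.3125·d_A = (28.3647,24.1498)
T_B = V + ((C−V)·d_B)·d_B = V + 4.3125·d_B = (23.5594,18.7565)
sweep = 180° − θ = 66.2466°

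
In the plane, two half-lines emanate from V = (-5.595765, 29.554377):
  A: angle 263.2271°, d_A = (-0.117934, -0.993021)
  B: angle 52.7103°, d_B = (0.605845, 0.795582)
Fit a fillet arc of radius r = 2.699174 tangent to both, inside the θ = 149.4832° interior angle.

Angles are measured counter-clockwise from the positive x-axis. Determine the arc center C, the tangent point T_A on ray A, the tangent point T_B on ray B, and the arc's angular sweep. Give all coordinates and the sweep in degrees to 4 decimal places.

center=(-3.0023,28.5049) T_A=(-5.6826,28.8232) T_B=(-5.1497,30.1402) sweep=30.5168

bisector direction at 337.9687° = (0.926979,-0.375113)
center distance |VC| = r/sin(θ/2) = 2.699174/sin(74.7416°) = 2.797800
C = V + |VC|·bis = (-3.0023,28.5049)
T_A = V + ((C−V)·d_A)·d_A = V + 0.7363·d_A = (-5.6826,28.8232)
T_B = V + ((C−V)·d_B)·d_B = V + 0.7363·d_B = (-5.1497,30.1402)
sweep = 180° − θ = 30.5168°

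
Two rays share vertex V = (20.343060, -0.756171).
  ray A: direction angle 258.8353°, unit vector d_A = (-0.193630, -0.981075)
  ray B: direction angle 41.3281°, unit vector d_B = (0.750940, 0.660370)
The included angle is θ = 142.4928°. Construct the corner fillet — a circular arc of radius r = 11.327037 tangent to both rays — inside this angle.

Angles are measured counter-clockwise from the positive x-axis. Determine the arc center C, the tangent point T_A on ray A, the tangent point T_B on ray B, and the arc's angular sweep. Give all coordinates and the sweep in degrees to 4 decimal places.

bisector direction at 330.0817° = (0.866737,-0.498765)
center distance |VC| = r/sin(θ/2) = 11.327037/sin(71.2464°) = 11.962106
C = V + |VC|·bis = (30.7111,-6.7224)
T_A = V + ((C−V)·d_A)·d_A = V + 3.8458·d_A = (19.5984,-4.5292)
T_B = V + ((C−V)·d_B)·d_B = V + 3.8458·d_B = (23.2310,1.7835)
sweep = 180° − θ = 37.5072°

center=(30.7111,-6.7224) T_A=(19.5984,-4.5292) T_B=(23.2310,1.7835) sweep=37.5072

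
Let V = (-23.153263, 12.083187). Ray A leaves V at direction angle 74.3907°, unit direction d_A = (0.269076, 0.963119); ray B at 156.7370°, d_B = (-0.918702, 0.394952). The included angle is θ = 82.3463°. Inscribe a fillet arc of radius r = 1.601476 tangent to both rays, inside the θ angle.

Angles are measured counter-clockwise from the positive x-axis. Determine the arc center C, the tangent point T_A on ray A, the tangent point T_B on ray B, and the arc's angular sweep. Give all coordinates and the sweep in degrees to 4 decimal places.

center=(-24.2030,14.2777) T_A=(-22.6606,13.8467) T_B=(-24.8355,12.8064) sweep=97.6537

bisector direction at 115.5638° = (-0.431517,0.902105)
center distance |VC| = r/sin(θ/2) = 1.601476/sin(41.1731°) = 2.432609
C = V + |VC|·bis = (-24.2030,14.2777)
T_A = V + ((C−V)·d_A)·d_A = V + 1.8311·d_A = (-22.6606,13.8467)
T_B = V + ((C−V)·d_B)·d_B = V + 1.8311·d_B = (-24.8355,12.8064)
sweep = 180° − θ = 97.6537°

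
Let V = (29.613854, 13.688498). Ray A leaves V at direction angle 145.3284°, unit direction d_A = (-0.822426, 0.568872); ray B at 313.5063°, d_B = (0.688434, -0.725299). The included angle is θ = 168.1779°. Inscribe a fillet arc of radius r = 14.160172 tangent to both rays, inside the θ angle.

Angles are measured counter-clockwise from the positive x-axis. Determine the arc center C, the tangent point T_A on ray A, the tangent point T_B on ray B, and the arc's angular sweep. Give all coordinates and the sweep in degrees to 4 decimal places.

center=(20.3528,2.8768) T_A=(28.4081,14.5225) T_B=(30.6231,12.6252) sweep=11.8221

bisector direction at 229.4173° = (-0.650544,-0.759468)
center distance |VC| = r/sin(θ/2) = 14.160172/sin(84.0889°) = 14.235864
C = V + |VC|·bis = (20.3528,2.8768)
T_A = V + ((C−V)·d_A)·d_A = V + 1.4661·d_A = (28.4081,14.5225)
T_B = V + ((C−V)·d_B)·d_B = V + 1.4661·d_B = (30.6231,12.6252)
sweep = 180° − θ = 11.8221°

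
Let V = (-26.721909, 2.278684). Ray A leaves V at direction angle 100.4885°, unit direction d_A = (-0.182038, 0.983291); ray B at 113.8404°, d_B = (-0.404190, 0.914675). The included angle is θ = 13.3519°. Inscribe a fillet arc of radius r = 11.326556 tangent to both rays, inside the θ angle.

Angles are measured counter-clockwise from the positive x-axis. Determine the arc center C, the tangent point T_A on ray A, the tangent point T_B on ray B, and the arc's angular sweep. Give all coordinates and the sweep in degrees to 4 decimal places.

center=(-55.4748,95.3689) T_A=(-44.3375,97.4307) T_B=(-65.8350,90.7908) sweep=166.6481

bisector direction at 107.1645° = (-0.295115,0.955462)
center distance |VC| = r/sin(θ/2) = 11.326556/sin(6.6760°) = 97.429520
C = V + |VC|·bis = (-55.4748,95.3689)
T_A = V + ((C−V)·d_A)·d_A = V + 96.7689·d_A = (-44.3375,97.4307)
T_B = V + ((C−V)·d_B)·d_B = V + 96.7689·d_B = (-65.8350,90.7908)
sweep = 180° − θ = 166.6481°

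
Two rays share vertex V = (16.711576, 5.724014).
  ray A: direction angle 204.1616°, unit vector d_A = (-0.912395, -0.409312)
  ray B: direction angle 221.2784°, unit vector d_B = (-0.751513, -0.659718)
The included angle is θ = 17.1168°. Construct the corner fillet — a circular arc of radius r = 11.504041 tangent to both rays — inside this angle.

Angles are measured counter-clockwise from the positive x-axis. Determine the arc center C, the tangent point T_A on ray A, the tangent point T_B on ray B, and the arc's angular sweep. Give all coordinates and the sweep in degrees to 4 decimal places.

center=(-48.3252,-36.0609) T_A=(-53.0339,-25.5647) T_B=(-40.7358,-44.7064) sweep=162.8832

bisector direction at 212.7200° = (-0.841322,-0.540534)
center distance |VC| = r/sin(θ/2) = 11.504041/sin(8.5584°) = 77.303059
C = V + |VC|·bis = (-48.3252,-36.0609)
T_A = V + ((C−V)·d_A)·d_A = V + 76.4423·d_A = (-53.0339,-25.5647)
T_B = V + ((C−V)·d_B)·d_B = V + 76.4423·d_B = (-40.7358,-44.7064)
sweep = 180° − θ = 162.8832°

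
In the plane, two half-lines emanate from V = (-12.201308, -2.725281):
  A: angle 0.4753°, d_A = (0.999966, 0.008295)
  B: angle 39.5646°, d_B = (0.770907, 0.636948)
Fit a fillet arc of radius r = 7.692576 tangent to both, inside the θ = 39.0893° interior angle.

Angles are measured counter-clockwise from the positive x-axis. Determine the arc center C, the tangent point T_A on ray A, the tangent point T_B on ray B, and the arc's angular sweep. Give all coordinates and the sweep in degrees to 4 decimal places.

center=(9.4036,5.1468) T_A=(9.4674,-2.5455) T_B=(4.5038,11.0770) sweep=140.9107

bisector direction at 20.0200° = (0.939573,0.342347)
center distance |VC| = r/sin(θ/2) = 7.692576/sin(19.5447°) = 22.994395
C = V + |VC|·bis = (9.4036,5.1468)
T_A = V + ((C−V)·d_A)·d_A = V + 21.6695·d_A = (9.4674,-2.5455)
T_B = V + ((C−V)·d_B)·d_B = V + 21.6695·d_B = (4.5038,11.0770)
sweep = 180° − θ = 140.9107°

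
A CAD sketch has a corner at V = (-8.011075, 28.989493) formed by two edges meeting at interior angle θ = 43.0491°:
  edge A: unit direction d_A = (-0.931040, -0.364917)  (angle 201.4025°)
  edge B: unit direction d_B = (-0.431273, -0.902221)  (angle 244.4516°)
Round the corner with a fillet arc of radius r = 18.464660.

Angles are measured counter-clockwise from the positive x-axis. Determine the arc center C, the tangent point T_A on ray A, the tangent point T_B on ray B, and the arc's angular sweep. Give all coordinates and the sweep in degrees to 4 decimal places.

bisector direction at 222.9271° = (-0.732221,-0.681067)
center distance |VC| = r/sin(θ/2) = 18.464660/sin(21.5246°) = 50.326158
C = V + |VC|·bis = (-44.8610,-5.2860)
T_A = V + ((C−V)·d_A)·d_A = V + 46.8164·d_A = (-51.5990,11.9054)
T_B = V + ((C−V)·d_B)·d_B = V + 46.8164·d_B = (-28.2018,-13.2493)
sweep = 180° − θ = 136.9509°

center=(-44.8610,-5.2860) T_A=(-51.5990,11.9054) T_B=(-28.2018,-13.2493) sweep=136.9509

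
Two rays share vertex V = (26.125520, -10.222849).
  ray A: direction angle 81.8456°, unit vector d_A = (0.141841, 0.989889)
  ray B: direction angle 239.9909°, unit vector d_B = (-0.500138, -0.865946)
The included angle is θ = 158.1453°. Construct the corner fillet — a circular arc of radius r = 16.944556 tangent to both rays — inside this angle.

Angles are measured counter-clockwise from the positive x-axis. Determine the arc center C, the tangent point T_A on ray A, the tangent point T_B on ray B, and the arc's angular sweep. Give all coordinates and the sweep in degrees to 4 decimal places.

center=(9.8163,-4.5811) T_A=(26.5895,-6.9845) T_B=(24.4894,-13.0557) sweep=21.8547

bisector direction at 160.9183° = (-0.945053,0.326917)
center distance |VC| = r/sin(θ/2) = 16.944556/sin(79.0726°) = 17.257463
C = V + |VC|·bis = (9.8163,-4.5811)
T_A = V + ((C−V)·d_A)·d_A = V + 3.2714·d_A = (26.5895,-6.9845)
T_B = V + ((C−V)·d_B)·d_B = V + 3.2714·d_B = (24.4894,-13.0557)
sweep = 180° − θ = 21.8547°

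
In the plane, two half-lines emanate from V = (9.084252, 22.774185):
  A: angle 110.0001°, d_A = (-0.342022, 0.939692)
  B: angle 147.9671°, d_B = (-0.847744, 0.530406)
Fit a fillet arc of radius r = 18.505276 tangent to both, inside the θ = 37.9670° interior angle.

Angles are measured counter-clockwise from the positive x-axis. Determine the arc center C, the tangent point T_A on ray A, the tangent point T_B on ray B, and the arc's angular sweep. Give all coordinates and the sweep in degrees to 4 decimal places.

bisector direction at 128.9836° = (-0.629098,0.777326)
center distance |VC| = r/sin(θ/2) = 18.505276/sin(18.9835°) = 56.887525
C = V + |VC|·bis = (-26.7036,66.9943)
T_A = V + ((C−V)·d_A)·d_A = V + 53.7935·d_A = (-9.3143,73.3235)
T_B = V + ((C−V)·d_B)·d_B = V + 53.7935·d_B = (-36.5189,51.3066)
sweep = 180° − θ = 142.0330°

center=(-26.7036,66.9943) T_A=(-9.3143,73.3235) T_B=(-36.5189,51.3066) sweep=142.0330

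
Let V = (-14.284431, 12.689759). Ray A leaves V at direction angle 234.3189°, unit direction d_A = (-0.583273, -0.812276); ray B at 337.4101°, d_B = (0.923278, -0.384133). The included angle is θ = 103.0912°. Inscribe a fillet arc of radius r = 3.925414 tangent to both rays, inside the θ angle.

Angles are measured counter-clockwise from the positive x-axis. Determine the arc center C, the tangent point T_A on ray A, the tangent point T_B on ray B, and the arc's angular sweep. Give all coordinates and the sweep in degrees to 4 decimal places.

center=(-12.9142,7.8680) T_A=(-16.1027,10.1576) T_B=(-11.4063,11.4923) sweep=76.9088

bisector direction at 285.8645° = (0.273363,-0.961911)
center distance |VC| = r/sin(θ/2) = 3.925414/sin(51.5456°) = 5.012638
C = V + |VC|·bis = (-12.9142,7.8680)
T_A = V + ((C−V)·d_A)·d_A = V + 3.1173·d_A = (-16.1027,10.1576)
T_B = V + ((C−V)·d_B)·d_B = V + 3.1173·d_B = (-11.4063,11.4923)
sweep = 180° − θ = 76.9088°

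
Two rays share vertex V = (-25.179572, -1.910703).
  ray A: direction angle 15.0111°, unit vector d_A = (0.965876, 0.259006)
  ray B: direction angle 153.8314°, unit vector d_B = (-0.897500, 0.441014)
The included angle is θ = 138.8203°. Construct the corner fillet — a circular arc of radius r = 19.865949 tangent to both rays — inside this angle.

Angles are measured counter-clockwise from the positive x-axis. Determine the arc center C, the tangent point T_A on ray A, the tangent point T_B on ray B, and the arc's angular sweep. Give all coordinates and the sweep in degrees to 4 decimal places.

center=(-23.1165,19.2103) T_A=(-17.9711,0.0223) T_B=(-31.8777,1.3806) sweep=41.1797

bisector direction at 84.4213° = (0.097214,0.995264)
center distance |VC| = r/sin(θ/2) = 19.865949/sin(69.4102°) = 21.221542
C = V + |VC|·bis = (-23.1165,19.2103)
T_A = V + ((C−V)·d_A)·d_A = V + 7.4631·d_A = (-17.9711,0.0223)
T_B = V + ((C−V)·d_B)·d_B = V + 7.4631·d_B = (-31.8777,1.3806)
sweep = 180° − θ = 41.1797°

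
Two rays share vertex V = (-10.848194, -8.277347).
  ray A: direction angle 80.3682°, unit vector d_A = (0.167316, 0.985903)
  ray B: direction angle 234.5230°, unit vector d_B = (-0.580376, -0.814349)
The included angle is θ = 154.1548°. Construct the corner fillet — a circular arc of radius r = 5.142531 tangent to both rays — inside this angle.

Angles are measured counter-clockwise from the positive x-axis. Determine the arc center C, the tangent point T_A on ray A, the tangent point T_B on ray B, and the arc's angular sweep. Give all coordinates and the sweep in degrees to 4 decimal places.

bisector direction at 157.4456° = (-0.923516,0.383560)
center distance |VC| = r/sin(θ/2) = 5.142531/sin(77.0774°) = 5.276160
C = V + |VC|·bis = (-15.7208,-6.2536)
T_A = V + ((C−V)·d_A)·d_A = V + 1.1799·d_A = (-10.6508,-7.1140)
T_B = V + ((C−V)·d_B)·d_B = V + 1.1799·d_B = (-11.5330,-9.2382)
sweep = 180° − θ = 25.8452°

center=(-15.7208,-6.2536) T_A=(-10.6508,-7.1140) T_B=(-11.5330,-9.2382) sweep=25.8452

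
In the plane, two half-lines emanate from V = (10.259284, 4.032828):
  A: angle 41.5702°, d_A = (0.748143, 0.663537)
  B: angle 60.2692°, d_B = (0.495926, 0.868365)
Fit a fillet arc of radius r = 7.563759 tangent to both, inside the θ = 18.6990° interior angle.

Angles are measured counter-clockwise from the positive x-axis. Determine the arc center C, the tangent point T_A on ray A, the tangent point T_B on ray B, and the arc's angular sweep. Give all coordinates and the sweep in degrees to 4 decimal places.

center=(39.6103,40.1746) T_A=(44.6292,34.5159) T_B=(33.0422,43.9257) sweep=161.3010

bisector direction at 50.9197° = (0.630409,0.776263)
center distance |VC| = r/sin(θ/2) = 7.563759/sin(9.3495°) = 46.558718
C = V + |VC|·bis = (39.6103,40.1746)
T_A = V + ((C−V)·d_A)·d_A = V + 45.9402·d_A = (44.6292,34.5159)
T_B = V + ((C−V)·d_B)·d_B = V + 45.9402·d_B = (33.0422,43.9257)
sweep = 180° − θ = 161.3010°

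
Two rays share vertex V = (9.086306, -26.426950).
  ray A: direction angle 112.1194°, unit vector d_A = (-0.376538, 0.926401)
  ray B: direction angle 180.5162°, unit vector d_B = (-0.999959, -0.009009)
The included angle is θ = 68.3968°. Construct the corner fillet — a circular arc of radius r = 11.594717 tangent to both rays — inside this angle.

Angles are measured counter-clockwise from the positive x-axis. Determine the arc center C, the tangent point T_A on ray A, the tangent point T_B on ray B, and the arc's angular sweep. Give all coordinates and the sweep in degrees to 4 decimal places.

center=(-8.0796,-14.9864) T_A=(2.6618,-10.6206) T_B=(-7.9751,-26.5807) sweep=111.6032

bisector direction at 146.3178° = (-0.832126,0.554586)
center distance |VC| = r/sin(θ/2) = 11.594717/sin(34.1984°) = 20.628956
C = V + |VC|·bis = (-8.0796,-14.9864)
T_A = V + ((C−V)·d_A)·d_A = V + 17.0621·d_A = (2.6618,-10.6206)
T_B = V + ((C−V)·d_B)·d_B = V + 17.0621·d_B = (-7.9751,-26.5807)
sweep = 180° − θ = 111.6032°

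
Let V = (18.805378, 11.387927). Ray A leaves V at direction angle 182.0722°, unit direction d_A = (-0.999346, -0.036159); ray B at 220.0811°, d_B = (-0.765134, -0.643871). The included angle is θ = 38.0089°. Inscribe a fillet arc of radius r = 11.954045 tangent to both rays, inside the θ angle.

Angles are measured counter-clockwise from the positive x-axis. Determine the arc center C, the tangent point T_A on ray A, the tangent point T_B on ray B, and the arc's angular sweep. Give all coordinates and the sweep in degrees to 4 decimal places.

bisector direction at 201.0767° = (-0.933100,-0.359617)
center distance |VC| = r/sin(θ/2) = 11.954045/sin(19.0044°) = 36.709209
C = V + |VC|·bis = (-15.4480,-1.8133)
T_A = V + ((C−V)·d_A)·d_A = V + 34.7083·d_A = (-15.8802,10.1329)
T_B = V + ((C−V)·d_B)·d_B = V + 34.7083·d_B = (-7.7511,-10.9598)
sweep = 180° − θ = 141.9911°

center=(-15.4480,-1.8133) T_A=(-15.8802,10.1329) T_B=(-7.7511,-10.9598) sweep=141.9911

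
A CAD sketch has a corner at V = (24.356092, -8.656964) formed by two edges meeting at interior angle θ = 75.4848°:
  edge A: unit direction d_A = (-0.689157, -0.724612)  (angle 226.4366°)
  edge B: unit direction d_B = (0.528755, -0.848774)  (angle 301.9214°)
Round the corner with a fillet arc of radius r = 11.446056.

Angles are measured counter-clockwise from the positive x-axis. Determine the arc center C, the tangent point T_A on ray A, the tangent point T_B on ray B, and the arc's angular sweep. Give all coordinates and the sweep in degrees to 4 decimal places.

center=(22.4596,-27.2598) T_A=(14.1656,-19.3717) T_B=(32.1747,-21.2077) sweep=104.5152

bisector direction at 264.1790° = (-0.101421,-0.994844)
center distance |VC| = r/sin(θ/2) = 11.446056/sin(37.7424°) = 18.699272
C = V + |VC|·bis = (22.4596,-27.2598)
T_A = V + ((C−V)·d_A)·d_A = V + 14.7868·d_A = (14.1656,-19.3717)
T_B = V + ((C−V)·d_B)·d_B = V + 14.7868·d_B = (32.1747,-21.2077)
sweep = 180° − θ = 104.5152°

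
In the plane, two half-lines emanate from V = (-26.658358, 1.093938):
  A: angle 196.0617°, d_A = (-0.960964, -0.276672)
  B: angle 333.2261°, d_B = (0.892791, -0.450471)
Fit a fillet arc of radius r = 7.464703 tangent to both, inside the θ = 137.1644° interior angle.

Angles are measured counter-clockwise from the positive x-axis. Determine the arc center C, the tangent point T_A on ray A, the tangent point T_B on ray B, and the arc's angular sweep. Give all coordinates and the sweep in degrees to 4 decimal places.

bisector direction at 264.6439° = (-0.093345,-0.995634)
center distance |VC| = r/sin(θ/2) = 7.464703/sin(68.5822°) = 8.018437
C = V + |VC|·bis = (-27.4068,-6.8895)
T_A = V + ((C−V)·d_A)·d_A = V + 2.9281·d_A = (-29.4721,0.2838)
T_B = V + ((C−V)·d_B)·d_B = V + 2.9281·d_B = (-24.0442,-0.2251)
sweep = 180° − θ = 42.8356°

center=(-27.4068,-6.8895) T_A=(-29.4721,0.2838) T_B=(-24.0442,-0.2251) sweep=42.8356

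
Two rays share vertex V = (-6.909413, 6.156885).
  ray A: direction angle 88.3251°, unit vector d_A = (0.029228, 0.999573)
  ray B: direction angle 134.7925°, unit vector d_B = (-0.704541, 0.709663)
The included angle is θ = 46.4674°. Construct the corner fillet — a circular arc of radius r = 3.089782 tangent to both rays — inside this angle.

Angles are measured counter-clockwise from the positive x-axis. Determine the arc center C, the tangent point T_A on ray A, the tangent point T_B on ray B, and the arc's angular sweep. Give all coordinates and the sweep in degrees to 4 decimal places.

bisector direction at 111.5588° = (-0.367456,0.930041)
center distance |VC| = r/sin(θ/2) = 3.089782/sin(23.2337°) = 7.832495
C = V + |VC|·bis = (-9.7875,13.4414)
T_A = V + ((C−V)·d_A)·d_A = V + 7.1973·d_A = (-6.6990,13.3511)
T_B = V + ((C−V)·d_B)·d_B = V + 7.1973·d_B = (-11.9802,11.2645)
sweep = 180° − θ = 133.5326°

center=(-9.7875,13.4414) T_A=(-6.6990,13.3511) T_B=(-11.9802,11.2645) sweep=133.5326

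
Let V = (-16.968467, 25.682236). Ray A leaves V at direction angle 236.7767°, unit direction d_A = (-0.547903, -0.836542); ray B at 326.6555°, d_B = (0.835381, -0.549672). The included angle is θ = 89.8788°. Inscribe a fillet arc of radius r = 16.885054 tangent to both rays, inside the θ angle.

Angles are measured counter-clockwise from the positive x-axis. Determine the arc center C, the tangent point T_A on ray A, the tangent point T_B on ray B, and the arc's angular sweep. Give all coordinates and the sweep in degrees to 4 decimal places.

bisector direction at 281.7161° = (0.203062,-0.979166)
center distance |VC| = r/sin(θ/2) = 16.885054/sin(44.9394°) = 23.904369
C = V + |VC|·bis = (-12.1144,2.2759)
T_A = V + ((C−V)·d_A)·d_A = V + 16.9208·d_A = (-26.2394,11.5273)
T_B = V + ((C−V)·d_B)·d_B = V + 16.9208·d_B = (-2.8331,16.3813)
sweep = 180° − θ = 90.1212°

center=(-12.1144,2.2759) T_A=(-26.2394,11.5273) T_B=(-2.8331,16.3813) sweep=90.1212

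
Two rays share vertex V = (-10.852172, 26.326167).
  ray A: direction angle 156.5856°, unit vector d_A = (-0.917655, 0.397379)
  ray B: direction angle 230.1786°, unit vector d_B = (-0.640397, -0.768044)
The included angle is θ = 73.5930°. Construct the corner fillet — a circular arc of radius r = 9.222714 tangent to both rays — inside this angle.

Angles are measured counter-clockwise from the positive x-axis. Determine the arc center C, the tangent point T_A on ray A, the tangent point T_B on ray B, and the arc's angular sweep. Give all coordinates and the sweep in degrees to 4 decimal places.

center=(-25.8316,22.7625) T_A=(-22.1667,31.2258) T_B=(-18.7482,16.8563) sweep=106.4070

bisector direction at 193.3821° = (-0.972848,-0.231444)
center distance |VC| = r/sin(θ/2) = 9.222714/sin(36.7965°) = 15.397502
C = V + |VC|·bis = (-25.8316,22.7625)
T_A = V + ((C−V)·d_A)·d_A = V + 12.3298·d_A = (-22.1667,31.2258)
T_B = V + ((C−V)·d_B)·d_B = V + 12.3298·d_B = (-18.7482,16.8563)
sweep = 180° − θ = 106.4070°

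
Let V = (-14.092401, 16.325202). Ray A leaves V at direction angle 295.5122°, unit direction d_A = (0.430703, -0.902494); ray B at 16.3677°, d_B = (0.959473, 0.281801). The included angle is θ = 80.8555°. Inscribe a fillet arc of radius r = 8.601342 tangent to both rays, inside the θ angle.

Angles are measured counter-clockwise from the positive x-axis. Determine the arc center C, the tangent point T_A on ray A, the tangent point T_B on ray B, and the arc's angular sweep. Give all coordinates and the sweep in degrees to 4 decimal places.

center=(-1.9811,10.9177) T_A=(-9.7437,7.2131) T_B=(-4.4050,19.1704) sweep=99.1445

bisector direction at 335.9400° = (0.913119,-0.407694)
center distance |VC| = r/sin(θ/2) = 8.601342/sin(40.4278°) = 13.263674
C = V + |VC|·bis = (-1.9811,10.9177)
T_A = V + ((C−V)·d_A)·d_A = V + 10.0966·d_A = (-9.7437,7.2131)
T_B = V + ((C−V)·d_B)·d_B = V + 10.0966·d_B = (-4.4050,19.1704)
sweep = 180° − θ = 99.1445°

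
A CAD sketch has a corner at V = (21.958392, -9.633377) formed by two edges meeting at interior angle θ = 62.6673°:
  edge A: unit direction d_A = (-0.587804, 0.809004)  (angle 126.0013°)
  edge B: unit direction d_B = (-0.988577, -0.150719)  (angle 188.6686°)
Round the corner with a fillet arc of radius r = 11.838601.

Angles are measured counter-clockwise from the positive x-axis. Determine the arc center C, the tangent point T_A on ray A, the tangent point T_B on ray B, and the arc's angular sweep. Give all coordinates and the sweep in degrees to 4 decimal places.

bisector direction at 157.3349° = (-0.922773,0.385343)
center distance |VC| = r/sin(θ/2) = 11.838601/sin(31.3336°) = 22.765628
C = V + |VC|·bis = (0.9509,-0.8608)
T_A = V + ((C−V)·d_A)·d_A = V + 19.4453·d_A = (10.5283,6.0980)
T_B = V + ((C−V)·d_B)·d_B = V + 19.4453·d_B = (2.7352,-12.5642)
sweep = 180° − θ = 117.3327°

center=(0.9509,-0.8608) T_A=(10.5283,6.0980) T_B=(2.7352,-12.5642) sweep=117.3327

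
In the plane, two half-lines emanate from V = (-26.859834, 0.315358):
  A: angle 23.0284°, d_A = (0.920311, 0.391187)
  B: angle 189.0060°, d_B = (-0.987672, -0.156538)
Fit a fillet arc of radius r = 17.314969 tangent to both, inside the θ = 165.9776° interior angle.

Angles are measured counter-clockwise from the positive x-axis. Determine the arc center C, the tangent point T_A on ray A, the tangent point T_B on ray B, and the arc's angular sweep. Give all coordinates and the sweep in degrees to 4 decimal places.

center=(-31.6735,17.0835) T_A=(-24.9001,1.1484) T_B=(-28.9630,-0.0180) sweep=14.0224

bisector direction at 106.0172° = (-0.275926,0.961179)
center distance |VC| = r/sin(θ/2) = 17.314969/sin(82.9888°) = 17.445420
C = V + |VC|·bis = (-31.6735,17.0835)
T_A = V + ((C−V)·d_A)·d_A = V + 2.1294·d_A = (-24.9001,1.1484)
T_B = V + ((C−V)·d_B)·d_B = V + 2.1294·d_B = (-28.9630,-0.0180)
sweep = 180° − θ = 14.0224°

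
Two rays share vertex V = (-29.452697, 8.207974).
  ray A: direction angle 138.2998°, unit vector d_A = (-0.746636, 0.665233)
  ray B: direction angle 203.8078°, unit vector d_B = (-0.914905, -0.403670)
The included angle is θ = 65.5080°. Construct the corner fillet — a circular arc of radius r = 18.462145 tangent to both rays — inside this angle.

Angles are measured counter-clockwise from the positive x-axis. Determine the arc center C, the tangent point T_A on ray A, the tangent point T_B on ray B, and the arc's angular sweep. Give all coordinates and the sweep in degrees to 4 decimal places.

center=(-63.1614,13.5145) T_A=(-50.8798,27.2990) T_B=(-55.7088,-3.3766) sweep=114.4920

bisector direction at 171.0538° = (-0.987835,0.155507)
center distance |VC| = r/sin(θ/2) = 18.462145/sin(32.7540°) = 34.123868
C = V + |VC|·bis = (-63.1614,13.5145)
T_A = V + ((C−V)·d_A)·d_A = V + 28.6982·d_A = (-50.8798,27.2990)
T_B = V + ((C−V)·d_B)·d_B = V + 28.6982·d_B = (-55.7088,-3.3766)
sweep = 180° − θ = 114.4920°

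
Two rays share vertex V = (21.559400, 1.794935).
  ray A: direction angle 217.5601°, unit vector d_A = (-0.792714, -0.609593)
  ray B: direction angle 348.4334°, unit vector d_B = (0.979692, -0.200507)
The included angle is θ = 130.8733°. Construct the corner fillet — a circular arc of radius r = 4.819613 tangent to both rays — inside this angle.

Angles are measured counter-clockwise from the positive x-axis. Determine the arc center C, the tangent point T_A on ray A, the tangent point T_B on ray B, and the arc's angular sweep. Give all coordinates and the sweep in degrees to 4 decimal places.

bisector direction at 282.9968° = (0.224896,-0.974383)
center distance |VC| = r/sin(θ/2) = 4.819613/sin(65.4367°) = 5.299177
C = V + |VC|·bis = (22.7512,-3.3685)
T_A = V + ((C−V)·d_A)·d_A = V + 2.2029·d_A = (19.8132,0.4521)
T_B = V + ((C−V)·d_B)·d_B = V + 2.2029·d_B = (23.7175,1.3532)
sweep = 180° − θ = 49.1267°

center=(22.7512,-3.3685) T_A=(19.8132,0.4521) T_B=(23.7175,1.3532) sweep=49.1267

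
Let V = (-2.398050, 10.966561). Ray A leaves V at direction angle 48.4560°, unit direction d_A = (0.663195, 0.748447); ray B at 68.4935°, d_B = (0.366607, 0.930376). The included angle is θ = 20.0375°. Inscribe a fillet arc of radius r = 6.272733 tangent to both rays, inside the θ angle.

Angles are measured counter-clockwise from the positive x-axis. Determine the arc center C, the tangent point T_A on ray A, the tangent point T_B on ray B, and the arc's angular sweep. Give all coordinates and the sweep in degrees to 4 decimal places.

bisector direction at 58.4748° = (0.522874,0.852410)
center distance |VC| = r/sin(θ/2) = 6.272733/sin(10.0188°) = 36.056314
C = V + |VC|·bis = (16.4549,41.7013)
T_A = V + ((C−V)·d_A)·d_A = V + 35.5065·d_A = (21.1497,37.5413)
T_B = V + ((C−V)·d_B)·d_B = V + 35.5065·d_B = (10.6189,44.0009)
sweep = 180° − θ = 159.9625°

center=(16.4549,41.7013) T_A=(21.1497,37.5413) T_B=(10.6189,44.0009) sweep=159.9625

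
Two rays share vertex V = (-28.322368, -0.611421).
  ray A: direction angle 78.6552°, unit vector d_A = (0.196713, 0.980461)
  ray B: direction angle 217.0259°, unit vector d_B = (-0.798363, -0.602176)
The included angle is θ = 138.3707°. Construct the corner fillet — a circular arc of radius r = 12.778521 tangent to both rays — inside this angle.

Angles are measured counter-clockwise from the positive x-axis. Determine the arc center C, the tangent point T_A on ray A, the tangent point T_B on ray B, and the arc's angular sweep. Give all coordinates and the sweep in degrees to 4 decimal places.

center=(-39.8956,6.6652) T_A=(-27.3668,4.1515) T_B=(-32.2007,-3.5367) sweep=41.6293

bisector direction at 147.8406° = (-0.846570,0.532277)
center distance |VC| = r/sin(θ/2) = 12.778521/sin(69.1853°) = 13.670744
C = V + |VC|·bis = (-39.8956,6.6652)
T_A = V + ((C−V)·d_A)·d_A = V + 4.8578·d_A = (-27.3668,4.1515)
T_B = V + ((C−V)·d_B)·d_B = V + 4.8578·d_B = (-32.2007,-3.5367)
sweep = 180° − θ = 41.6293°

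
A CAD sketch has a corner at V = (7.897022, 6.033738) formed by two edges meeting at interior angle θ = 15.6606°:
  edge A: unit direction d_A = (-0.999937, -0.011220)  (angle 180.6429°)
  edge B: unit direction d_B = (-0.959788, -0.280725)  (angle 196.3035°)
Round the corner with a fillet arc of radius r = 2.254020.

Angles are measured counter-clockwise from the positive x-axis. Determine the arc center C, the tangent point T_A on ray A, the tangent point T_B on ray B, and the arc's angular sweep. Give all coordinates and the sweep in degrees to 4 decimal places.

center=(-8.4669,3.5960) T_A=(-8.4922,5.8498) T_B=(-7.8342,1.4326) sweep=164.3394

bisector direction at 188.4732° = (-0.989085,-0.147347)
center distance |VC| = r/sin(θ/2) = 2.254020/sin(7.8303°) = 16.544542
C = V + |VC|·bis = (-8.4669,3.5960)
T_A = V + ((C−V)·d_A)·d_A = V + 16.3903·d_A = (-8.4922,5.8498)
T_B = V + ((C−V)·d_B)·d_B = V + 16.3903·d_B = (-7.8342,1.4326)
sweep = 180° − θ = 164.3394°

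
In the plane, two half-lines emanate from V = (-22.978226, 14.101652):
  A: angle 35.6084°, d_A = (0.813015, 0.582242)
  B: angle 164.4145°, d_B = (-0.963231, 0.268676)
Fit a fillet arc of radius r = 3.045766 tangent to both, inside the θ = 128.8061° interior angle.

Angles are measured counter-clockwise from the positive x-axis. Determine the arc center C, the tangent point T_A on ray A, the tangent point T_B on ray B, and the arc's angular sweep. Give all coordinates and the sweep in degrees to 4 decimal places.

bisector direction at 100.0114° = (-0.173845,0.984773)
center distance |VC| = r/sin(θ/2) = 3.045766/sin(64.4030°) = 3.377222
C = V + |VC|·bis = (-23.5653,17.4274)
T_A = V + ((C−V)·d_A)·d_A = V + 1.4591·d_A = (-21.7920,14.9512)
T_B = V + ((C−V)·d_B)·d_B = V + 1.4591·d_B = (-24.3837,14.4937)
sweep = 180° − θ = 51.1939°

center=(-23.5653,17.4274) T_A=(-21.7920,14.9512) T_B=(-24.3837,14.4937) sweep=51.1939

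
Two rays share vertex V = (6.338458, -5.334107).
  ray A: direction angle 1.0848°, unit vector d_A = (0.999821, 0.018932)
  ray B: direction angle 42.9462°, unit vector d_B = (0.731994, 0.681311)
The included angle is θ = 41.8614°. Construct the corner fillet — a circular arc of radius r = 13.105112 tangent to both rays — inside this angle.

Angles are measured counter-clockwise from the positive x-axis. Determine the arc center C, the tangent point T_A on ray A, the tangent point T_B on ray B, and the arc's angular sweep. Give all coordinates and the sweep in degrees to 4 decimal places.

center=(40.3480,8.4173) T_A=(40.5961,-4.6854) T_B=(31.4193,18.0102) sweep=138.1386

bisector direction at 22.0155° = (0.927082,0.374857)
center distance |VC| = r/sin(θ/2) = 13.105112/sin(20.9307°) = 36.684488
C = V + |VC|·bis = (40.3480,8.4173)
T_A = V + ((C−V)·d_A)·d_A = V + 34.2638·d_A = (40.5961,-4.6854)
T_B = V + ((C−V)·d_B)·d_B = V + 34.2638·d_B = (31.4193,18.0102)
sweep = 180° − θ = 138.1386°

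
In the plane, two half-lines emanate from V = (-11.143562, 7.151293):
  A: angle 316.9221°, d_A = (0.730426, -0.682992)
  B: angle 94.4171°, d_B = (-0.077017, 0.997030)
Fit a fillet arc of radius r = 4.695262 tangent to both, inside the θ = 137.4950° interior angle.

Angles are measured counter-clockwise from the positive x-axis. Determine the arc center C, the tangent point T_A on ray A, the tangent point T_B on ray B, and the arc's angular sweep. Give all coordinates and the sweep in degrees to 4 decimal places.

center=(-6.6029,9.3336) T_A=(-9.8097,5.9041) T_B=(-11.2842,8.9720) sweep=42.5050

bisector direction at 25.6696° = (0.901307,0.433181)
center distance |VC| = r/sin(θ/2) = 4.695262/sin(68.7475°) = 5.037878
C = V + |VC|·bis = (-6.6029,9.3336)
T_A = V + ((C−V)·d_A)·d_A = V + 1.8261·d_A = (-9.8097,5.9041)
T_B = V + ((C−V)·d_B)·d_B = V + 1.8261·d_B = (-11.2842,8.9720)
sweep = 180° − θ = 42.5050°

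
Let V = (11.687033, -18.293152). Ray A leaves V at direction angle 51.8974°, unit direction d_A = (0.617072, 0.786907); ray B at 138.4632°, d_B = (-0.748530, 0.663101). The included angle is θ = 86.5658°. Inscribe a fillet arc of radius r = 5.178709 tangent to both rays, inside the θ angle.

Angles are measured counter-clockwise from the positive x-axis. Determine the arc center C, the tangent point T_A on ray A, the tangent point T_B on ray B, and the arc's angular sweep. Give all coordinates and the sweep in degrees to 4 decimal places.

center=(11.0050,-10.7705) T_A=(15.0802,-13.9661) T_B=(7.5710,-14.6469) sweep=93.4342

bisector direction at 95.1803° = (-0.090290,0.995916)
center distance |VC| = r/sin(θ/2) = 5.178709/sin(43.2829°) = 7.553531
C = V + |VC|·bis = (11.0050,-10.7705)
T_A = V + ((C−V)·d_A)·d_A = V + 5.4988·d_A = (15.0802,-13.9661)
T_B = V + ((C−V)·d_B)·d_B = V + 5.4988·d_B = (7.5710,-14.6469)
sweep = 180° − θ = 93.4342°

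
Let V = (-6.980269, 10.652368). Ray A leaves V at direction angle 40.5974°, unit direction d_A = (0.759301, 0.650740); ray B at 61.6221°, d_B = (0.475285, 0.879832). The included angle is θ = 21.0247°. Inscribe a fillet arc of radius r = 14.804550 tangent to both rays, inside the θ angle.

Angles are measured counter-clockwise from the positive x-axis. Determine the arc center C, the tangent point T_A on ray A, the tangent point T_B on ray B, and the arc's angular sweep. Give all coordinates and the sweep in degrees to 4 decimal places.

center=(43.9645,73.8109) T_A=(53.5984,62.5698) T_B=(30.9390,80.8473) sweep=158.9753

bisector direction at 51.1097° = (0.627831,0.778350)
center distance |VC| = r/sin(θ/2) = 14.804550/sin(10.5123°) = 81.144183
C = V + |VC|·bis = (43.9645,73.8109)
T_A = V + ((C−V)·d_A)·d_A = V + 79.7822·d_A = (53.5984,62.5698)
T_B = V + ((C−V)·d_B)·d_B = V + 79.7822·d_B = (30.9390,80.8473)
sweep = 180° − θ = 158.9753°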